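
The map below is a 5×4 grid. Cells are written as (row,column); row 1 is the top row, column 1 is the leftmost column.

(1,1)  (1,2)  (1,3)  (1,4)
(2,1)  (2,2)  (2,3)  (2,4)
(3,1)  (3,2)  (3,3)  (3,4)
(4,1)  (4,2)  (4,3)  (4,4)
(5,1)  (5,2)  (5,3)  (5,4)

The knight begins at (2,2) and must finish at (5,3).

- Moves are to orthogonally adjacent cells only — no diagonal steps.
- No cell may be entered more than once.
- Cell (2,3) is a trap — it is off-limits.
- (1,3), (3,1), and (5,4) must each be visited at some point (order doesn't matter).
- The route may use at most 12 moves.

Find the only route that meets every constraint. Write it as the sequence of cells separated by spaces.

(2,2) (3,2) (3,1) (2,1) (1,1) (1,2) (1,3) (1,4) (2,4) (3,4) (4,4) (5,4) (5,3)

Any route must reach (1,3), (3,1), and (5,4) and still end at (5,3) within 12 moves, so the order of the required stops is forced.
Route from (2,2): down to (3,2), left to (3,1), 2× up (reaching (1,1)), 3× right (reaching (1,4)), 4× down (reaching (5,4)), left to (5,3) — 12 moves in all.
Check: all required cells visited; 12 ≤ 12 moves.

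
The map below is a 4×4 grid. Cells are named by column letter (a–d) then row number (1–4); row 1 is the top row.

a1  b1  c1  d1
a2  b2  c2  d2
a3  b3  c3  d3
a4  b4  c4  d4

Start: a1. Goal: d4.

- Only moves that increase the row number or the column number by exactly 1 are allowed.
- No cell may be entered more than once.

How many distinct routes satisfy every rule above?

20

A right/down-only route from a1 to d4 makes exactly 3 down-moves and 3 right-moves in some order.
With no other constraints that would be C(6,3) = 20 routes.
That gives 20 routes.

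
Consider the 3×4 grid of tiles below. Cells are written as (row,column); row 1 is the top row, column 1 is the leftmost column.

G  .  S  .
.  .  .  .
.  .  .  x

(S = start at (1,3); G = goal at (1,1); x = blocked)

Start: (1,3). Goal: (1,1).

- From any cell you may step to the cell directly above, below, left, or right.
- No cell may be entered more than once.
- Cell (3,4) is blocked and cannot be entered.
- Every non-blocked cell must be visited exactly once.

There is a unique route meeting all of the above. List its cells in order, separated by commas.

(1,3), (1,4), (2,4), (2,3), (3,3), (3,2), (3,1), (2,1), (2,2), (1,2), (1,1)

Need to visit all 11 open cells exactly once, starting at (1,3) and ending at (1,1).
Cell (2,4) has only two open neighbours ((1,4) and (2,3)), so the path must pass straight through it: one of those is the cell it's entered from and the other is where it exits.
Route from (1,3): right 1 to (1,4), down 1 to (2,4), left 1 to (2,3), down 1 to (3,3), left 2 to (3,1), up 1 to (2,1), right 1 to (2,2), up 1 to (1,2), left 1 to (1,1) — 10 moves in all.
Check: all 11 open cells covered.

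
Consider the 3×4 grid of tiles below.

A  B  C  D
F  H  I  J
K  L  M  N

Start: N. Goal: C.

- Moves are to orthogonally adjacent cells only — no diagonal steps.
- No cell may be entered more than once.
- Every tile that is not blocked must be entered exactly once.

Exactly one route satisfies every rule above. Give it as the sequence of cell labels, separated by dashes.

N - M - L - K - F - A - B - H - I - J - D - C

Need to visit all 12 open cells exactly once, starting at N and ending at C.
Route from N: left 3 to K, up 2 to A, right 1 to B, down 1 to H, right 2 to J, up 1 to D, left 1 to C — 11 moves in all.
Check: all 12 open cells covered.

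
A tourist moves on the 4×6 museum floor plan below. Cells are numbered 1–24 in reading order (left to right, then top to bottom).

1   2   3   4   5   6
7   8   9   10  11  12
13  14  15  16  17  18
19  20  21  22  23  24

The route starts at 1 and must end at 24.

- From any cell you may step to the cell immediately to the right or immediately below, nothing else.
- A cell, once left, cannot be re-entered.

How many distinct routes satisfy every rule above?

A right/down-only route from 1 to 24 makes exactly 3 down-moves and 5 right-moves in some order.
With no other constraints that would be C(8,3) = 56 routes.
That gives 56 routes.

56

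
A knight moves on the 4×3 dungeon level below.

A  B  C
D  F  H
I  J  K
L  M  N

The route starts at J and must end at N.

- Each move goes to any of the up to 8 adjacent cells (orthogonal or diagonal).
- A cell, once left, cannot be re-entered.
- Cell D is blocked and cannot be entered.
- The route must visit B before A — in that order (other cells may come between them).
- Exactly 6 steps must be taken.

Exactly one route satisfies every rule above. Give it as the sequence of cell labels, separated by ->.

J -> H -> B -> A -> F -> K -> N

The waypoints must appear in the order B, A, with no cell reused.
Route from J: up-right to H, up-left to B, left to A, 2× down-right (reaching K), down to N — 6 moves in all.
Check: order respected (B at step 2, A at step 3); 6 moves as required.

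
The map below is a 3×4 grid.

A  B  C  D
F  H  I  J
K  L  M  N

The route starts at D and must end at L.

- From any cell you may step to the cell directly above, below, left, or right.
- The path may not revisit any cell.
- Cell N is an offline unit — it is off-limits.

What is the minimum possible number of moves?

4

The Manhattan distance from D to L is |1−3| + |4−2| = 4, so at least 4 moves are needed.
A route of 4 moves achieves this: D → J → I → M → L.
Since 4 matches the lower bound, it is optimal.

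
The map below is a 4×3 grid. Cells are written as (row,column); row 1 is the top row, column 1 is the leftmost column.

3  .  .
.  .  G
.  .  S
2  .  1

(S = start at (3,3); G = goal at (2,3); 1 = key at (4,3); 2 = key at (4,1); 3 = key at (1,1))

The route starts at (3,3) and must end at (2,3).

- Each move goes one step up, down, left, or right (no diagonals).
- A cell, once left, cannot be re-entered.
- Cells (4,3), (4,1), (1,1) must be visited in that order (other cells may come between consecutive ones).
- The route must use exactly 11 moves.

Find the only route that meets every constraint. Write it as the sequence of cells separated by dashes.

The waypoints must appear in the order (4,3), (4,1), (1,1), with no cell reused.
Route from (3,3): down to (4,3), 2× left (reaching (4,1)), up to (3,1), right to (3,2), up to (2,2), left to (2,1), up to (1,1), 2× right (reaching (1,3)), down to (2,3) — 11 moves in all.
Check: order respected (1 at step 1, 2 at step 3, 3 at step 8); 11 moves as required.

(3,3) - (4,3) - (4,2) - (4,1) - (3,1) - (3,2) - (2,2) - (2,1) - (1,1) - (1,2) - (1,3) - (2,3)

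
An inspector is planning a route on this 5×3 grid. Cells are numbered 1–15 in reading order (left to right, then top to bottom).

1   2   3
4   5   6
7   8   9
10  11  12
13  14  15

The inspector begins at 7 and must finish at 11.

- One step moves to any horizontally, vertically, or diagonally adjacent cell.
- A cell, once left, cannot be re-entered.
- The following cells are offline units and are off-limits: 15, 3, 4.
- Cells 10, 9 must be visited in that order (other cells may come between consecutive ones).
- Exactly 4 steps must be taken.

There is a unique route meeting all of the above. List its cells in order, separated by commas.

The waypoints must appear in the order 10, 9, with no cell reused.
Route from 7: down 1 to 10, up-right 1 to 8, right 1 to 9, down-left 1 to 11 — 4 moves in all.
Check: order respected (10 at step 1, 9 at step 3); 4 moves as required.

7, 10, 8, 9, 11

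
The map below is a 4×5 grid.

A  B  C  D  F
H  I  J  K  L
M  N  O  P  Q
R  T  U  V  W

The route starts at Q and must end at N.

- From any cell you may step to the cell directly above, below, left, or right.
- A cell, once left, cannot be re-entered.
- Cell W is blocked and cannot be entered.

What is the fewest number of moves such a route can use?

The Manhattan distance from Q to N is |3−3| + |5−2| = 3, so at least 3 moves are needed.
A route of 3 moves achieves this: Q → P → O → N.
Since 3 matches the lower bound, it is optimal.

3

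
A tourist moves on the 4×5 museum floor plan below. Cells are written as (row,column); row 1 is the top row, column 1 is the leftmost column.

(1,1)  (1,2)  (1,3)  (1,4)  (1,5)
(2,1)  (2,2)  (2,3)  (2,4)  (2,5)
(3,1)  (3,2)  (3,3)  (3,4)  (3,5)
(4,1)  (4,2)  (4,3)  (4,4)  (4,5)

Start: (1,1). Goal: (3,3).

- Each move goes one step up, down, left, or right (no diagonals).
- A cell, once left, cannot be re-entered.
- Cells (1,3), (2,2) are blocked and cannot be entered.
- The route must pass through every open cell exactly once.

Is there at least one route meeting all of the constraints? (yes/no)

Cell (1,2) has only one open neighbour but is neither the start nor the goal, so a Hamiltonian route would have to both enter and leave it through the same neighbour — impossible without revisiting.

no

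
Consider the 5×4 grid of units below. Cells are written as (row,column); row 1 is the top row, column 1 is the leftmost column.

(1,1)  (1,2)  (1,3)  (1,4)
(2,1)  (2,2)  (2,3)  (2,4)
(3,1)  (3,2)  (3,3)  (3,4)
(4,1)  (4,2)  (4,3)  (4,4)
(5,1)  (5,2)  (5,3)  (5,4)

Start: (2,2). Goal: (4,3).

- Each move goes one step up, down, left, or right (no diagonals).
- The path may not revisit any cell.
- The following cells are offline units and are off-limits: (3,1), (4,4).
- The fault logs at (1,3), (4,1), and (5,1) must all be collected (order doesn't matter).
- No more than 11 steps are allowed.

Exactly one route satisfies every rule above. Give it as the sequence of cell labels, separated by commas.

Any route must reach (1,3), (4,1), and (5,1) and still end at (4,3) within 11 moves, so the order of the required stops is forced.
Route from (2,2): up to (1,2), right to (1,3), 2× down (reaching (3,3)), left to (3,2), down to (4,2), left to (4,1), down to (5,1), 2× right (reaching (5,3)), up to (4,3) — 11 moves in all.
Check: all required cells visited; 11 ≤ 11 moves.

(2,2), (1,2), (1,3), (2,3), (3,3), (3,2), (4,2), (4,1), (5,1), (5,2), (5,3), (4,3)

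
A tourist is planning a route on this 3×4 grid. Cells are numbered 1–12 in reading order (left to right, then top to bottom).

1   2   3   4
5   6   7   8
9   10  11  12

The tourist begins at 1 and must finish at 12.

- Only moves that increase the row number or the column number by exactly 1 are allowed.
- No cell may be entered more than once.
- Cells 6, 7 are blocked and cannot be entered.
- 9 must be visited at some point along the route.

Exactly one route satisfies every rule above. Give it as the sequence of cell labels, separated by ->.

Moves only go right or down, so the column and row indices never decrease.
Route from 1: down 2 to 9, right 3 to 12 — 5 moves in all.
Check: all required cells visited.

1 -> 5 -> 9 -> 10 -> 11 -> 12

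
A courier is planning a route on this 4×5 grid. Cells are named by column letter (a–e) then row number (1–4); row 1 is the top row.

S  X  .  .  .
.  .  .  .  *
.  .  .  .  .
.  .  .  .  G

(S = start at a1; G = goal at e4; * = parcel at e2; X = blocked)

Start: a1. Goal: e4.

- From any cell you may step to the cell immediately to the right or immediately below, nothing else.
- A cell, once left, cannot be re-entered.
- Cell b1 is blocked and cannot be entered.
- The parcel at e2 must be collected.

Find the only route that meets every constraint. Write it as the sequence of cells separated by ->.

a1 -> a2 -> b2 -> c2 -> d2 -> e2 -> e3 -> e4

Moves only go right or down, so the column and row indices never decrease.
Route from a1: down to a2, 4× right (reaching e2), 2× down (reaching e4) — 7 moves in all.
Check: all required cells visited.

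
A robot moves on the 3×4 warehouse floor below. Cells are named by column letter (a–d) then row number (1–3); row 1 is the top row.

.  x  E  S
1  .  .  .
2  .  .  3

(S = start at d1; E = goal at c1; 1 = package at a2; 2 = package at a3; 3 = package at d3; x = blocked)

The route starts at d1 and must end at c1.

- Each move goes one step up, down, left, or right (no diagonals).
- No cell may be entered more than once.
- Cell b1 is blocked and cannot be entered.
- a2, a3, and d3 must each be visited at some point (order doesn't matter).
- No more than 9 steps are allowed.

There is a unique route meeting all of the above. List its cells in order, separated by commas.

The budget equals the shortest possible length, so every move has to be on a shortest route through the required cells.
Route from d1: 2× down (reaching d3), 3× left (reaching a3), up to a2, 2× right (reaching c2), up to c1 — 9 moves in all.
Check: all required cells visited; 9 ≤ 9 moves.

d1, d2, d3, c3, b3, a3, a2, b2, c2, c1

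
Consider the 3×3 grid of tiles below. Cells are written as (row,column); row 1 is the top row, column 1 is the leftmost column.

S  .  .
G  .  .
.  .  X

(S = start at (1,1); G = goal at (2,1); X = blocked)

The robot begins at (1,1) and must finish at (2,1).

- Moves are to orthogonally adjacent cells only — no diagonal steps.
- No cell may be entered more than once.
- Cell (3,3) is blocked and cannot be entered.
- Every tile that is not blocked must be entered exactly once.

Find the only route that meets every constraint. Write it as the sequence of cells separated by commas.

(1,1), (1,2), (1,3), (2,3), (2,2), (3,2), (3,1), (2,1)

Need to visit all 8 open cells exactly once, starting at (1,1) and ending at (2,1).
Route from (1,1): 2× right (reaching (1,3)), down to (2,3), left to (2,2), down to (3,2), left to (3,1), up to (2,1) — 7 moves in all.
Check: all 8 open cells covered.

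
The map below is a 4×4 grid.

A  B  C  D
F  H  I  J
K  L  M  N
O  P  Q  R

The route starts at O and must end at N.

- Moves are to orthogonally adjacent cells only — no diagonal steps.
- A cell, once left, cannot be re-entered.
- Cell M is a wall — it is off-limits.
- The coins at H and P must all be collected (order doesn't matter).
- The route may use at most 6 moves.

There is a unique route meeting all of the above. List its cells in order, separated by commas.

The 6-move cap with required stops at H, P leaves no slack for detours.
Route from O: right to P, 2× up (reaching H), 2× right (reaching J), down to N — 6 moves in all.
Check: all required cells visited; 6 ≤ 6 moves.

O, P, L, H, I, J, N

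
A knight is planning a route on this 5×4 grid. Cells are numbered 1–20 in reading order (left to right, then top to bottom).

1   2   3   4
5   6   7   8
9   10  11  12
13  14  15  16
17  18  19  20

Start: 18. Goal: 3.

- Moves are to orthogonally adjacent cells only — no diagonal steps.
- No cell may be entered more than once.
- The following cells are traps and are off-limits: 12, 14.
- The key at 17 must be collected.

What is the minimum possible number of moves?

Any route passes through 17 somewhere between 18 and 3. Summing Manhattan distances along the two legs (18 → 17 → 3) gives a lower bound of 1 + 6 = 7 moves.
A route of 7 moves achieves this: 18 → 17 → 13 → 9 → 5 → 1 → 2 → 3.
Since 7 matches the lower bound, it is optimal.

7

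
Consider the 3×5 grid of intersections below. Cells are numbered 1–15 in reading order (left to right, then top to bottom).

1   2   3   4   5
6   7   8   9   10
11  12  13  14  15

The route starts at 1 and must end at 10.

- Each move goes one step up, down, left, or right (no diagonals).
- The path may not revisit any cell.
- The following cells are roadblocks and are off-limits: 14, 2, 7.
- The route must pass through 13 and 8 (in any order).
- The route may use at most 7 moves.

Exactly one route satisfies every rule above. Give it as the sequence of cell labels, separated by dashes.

1 - 6 - 11 - 12 - 13 - 8 - 9 - 10

The 7-move cap with required stops at 13, 8 leaves no slack for detours.
Route from 1: down 2 to 11, right 2 to 13, up 1 to 8, right 2 to 10 — 7 moves in all.
Check: all required cells visited; 7 ≤ 7 moves.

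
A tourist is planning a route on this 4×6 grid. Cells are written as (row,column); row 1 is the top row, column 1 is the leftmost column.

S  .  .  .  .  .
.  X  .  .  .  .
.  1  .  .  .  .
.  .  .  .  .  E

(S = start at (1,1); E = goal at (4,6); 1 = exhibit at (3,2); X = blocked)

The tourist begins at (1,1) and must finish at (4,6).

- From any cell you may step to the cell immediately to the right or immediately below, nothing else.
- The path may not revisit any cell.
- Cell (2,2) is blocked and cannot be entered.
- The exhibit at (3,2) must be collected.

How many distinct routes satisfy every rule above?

5

A right/down-only route from (1,1) to (4,6) makes exactly 3 down-moves and 5 right-moves in some order.
With no other constraints that would be C(8,3) = 56 routes.
Split at (3,2) and multiply the segment counts (each segment already excludes blocked cells): (1,1)→(3,2): 1; (3,2)→(4,6): 5; product = 5.
That gives 5 routes.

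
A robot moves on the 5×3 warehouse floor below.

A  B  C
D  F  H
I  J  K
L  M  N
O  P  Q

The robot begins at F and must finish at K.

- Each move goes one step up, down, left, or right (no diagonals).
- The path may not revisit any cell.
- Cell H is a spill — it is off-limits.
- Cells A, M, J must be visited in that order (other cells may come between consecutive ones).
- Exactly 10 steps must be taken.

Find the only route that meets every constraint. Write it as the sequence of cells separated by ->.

F -> B -> A -> D -> I -> L -> O -> P -> M -> J -> K

The waypoints must appear in the order A, M, J, with no cell reused.
Route from F: up to B, left to A, 4× down (reaching O), right to P, 2× up (reaching J), right to K — 10 moves in all.
Check: order respected (A at step 2, M at step 8, J at step 9); 10 moves as required.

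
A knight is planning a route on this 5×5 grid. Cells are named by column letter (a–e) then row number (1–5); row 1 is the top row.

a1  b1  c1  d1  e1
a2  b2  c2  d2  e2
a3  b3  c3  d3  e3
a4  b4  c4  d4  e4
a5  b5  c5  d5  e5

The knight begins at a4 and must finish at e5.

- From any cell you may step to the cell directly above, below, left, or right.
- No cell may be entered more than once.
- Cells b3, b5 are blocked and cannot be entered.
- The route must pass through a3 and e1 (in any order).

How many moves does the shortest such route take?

Any route passes through a3 and e1 in some order between a4 and e5. Summing Manhattan distances along each leg and taking the cheapest ordering (a4 → a3 → e1 → e5) gives a lower bound of 1 + 6 + 4 = 11 moves.
A route of 11 moves achieves this: a4 → a3 → a2 → a1 → b1 → c1 → d1 → e1 → e2 → e3 → e4 → e5.
Since 11 matches the lower bound, it is optimal.

11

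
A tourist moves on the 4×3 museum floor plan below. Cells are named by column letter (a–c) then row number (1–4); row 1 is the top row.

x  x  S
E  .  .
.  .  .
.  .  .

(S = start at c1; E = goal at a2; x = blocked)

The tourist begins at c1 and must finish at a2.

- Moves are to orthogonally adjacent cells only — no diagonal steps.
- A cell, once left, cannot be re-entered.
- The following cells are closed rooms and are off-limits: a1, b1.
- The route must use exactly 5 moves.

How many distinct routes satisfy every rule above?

3

Need simple routes of exactly 5 moves from c1 to a2 (Manhattan distance 3, so 1 moves are spent on a detour and 1 undoing it).
Enumerating: c1 c2 c3 b3 b2 a2 | c1 c2 c3 b3 a3 a2 | c1 c2 b2 b3 a3 a2.
That gives 3 routes.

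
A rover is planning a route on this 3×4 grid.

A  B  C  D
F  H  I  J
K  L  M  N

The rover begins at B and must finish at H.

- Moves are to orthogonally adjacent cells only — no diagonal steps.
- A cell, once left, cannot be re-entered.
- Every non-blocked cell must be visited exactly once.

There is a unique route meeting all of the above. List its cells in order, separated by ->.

B -> A -> F -> K -> L -> M -> N -> J -> D -> C -> I -> H

Need to visit all 12 open cells exactly once, starting at B and ending at H.
Cell K has only two open neighbours (F and L), so the path must pass straight through it: one of those is the cell it's entered from and the other is where it exits.
Route from B: left 1 to A, down 2 to K, right 3 to N, up 2 to D, left 1 to C, down 1 to I, left 1 to H — 11 moves in all.
Check: all 12 open cells covered.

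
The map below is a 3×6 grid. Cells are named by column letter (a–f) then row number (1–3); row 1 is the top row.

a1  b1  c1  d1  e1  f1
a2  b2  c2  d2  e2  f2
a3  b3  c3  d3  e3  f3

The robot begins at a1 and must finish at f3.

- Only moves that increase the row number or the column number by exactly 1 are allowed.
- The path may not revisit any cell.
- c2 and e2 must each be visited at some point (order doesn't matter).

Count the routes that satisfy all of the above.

6

A right/down-only route from a1 to f3 makes exactly 2 down-moves and 5 right-moves in some order.
With no other constraints that would be C(7,2) = 21 routes.
A monotone route can only reach the required cells in the order c2, e2, so split there and multiply the segment counts: a1→c2: 3; c2→e2: 1; e2→f3: 2; product = 6.
That gives 6 routes.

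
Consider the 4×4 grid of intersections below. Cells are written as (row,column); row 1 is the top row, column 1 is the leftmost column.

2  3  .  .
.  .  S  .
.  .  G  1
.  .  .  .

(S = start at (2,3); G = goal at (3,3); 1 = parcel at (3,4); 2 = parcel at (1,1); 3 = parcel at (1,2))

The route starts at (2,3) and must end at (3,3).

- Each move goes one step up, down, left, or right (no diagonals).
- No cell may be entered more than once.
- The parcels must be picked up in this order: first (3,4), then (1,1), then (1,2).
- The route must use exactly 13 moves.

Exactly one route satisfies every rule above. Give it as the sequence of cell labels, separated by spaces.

The waypoints must appear in the order (3,4), (1,1), (1,2), with no cell reused.
Route from (2,3): right 1 to (2,4), down 2 to (4,4), left 3 to (4,1), up 3 to (1,1), right 1 to (1,2), down 2 to (3,2), right 1 to (3,3) — 13 moves in all.
Check: order respected (1 at step 2, 2 at step 9, 3 at step 10); 13 moves as required.

(2,3) (2,4) (3,4) (4,4) (4,3) (4,2) (4,1) (3,1) (2,1) (1,1) (1,2) (2,2) (3,2) (3,3)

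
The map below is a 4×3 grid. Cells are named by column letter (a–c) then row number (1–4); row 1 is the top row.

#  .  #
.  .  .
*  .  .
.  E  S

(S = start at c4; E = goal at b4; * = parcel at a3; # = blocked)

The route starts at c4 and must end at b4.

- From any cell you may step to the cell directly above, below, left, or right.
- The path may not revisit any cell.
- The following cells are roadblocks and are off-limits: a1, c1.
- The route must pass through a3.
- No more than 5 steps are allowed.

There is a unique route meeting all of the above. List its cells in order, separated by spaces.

Any route must reach a3 and still end at b4 within 5 moves, so the order of the required stops is forced.
Route from c4: up to c3, 2× left (reaching a3), down to a4, right to b4 — 5 moves in all.
Check: all required cells visited; 5 ≤ 5 moves.

c4 c3 b3 a3 a4 b4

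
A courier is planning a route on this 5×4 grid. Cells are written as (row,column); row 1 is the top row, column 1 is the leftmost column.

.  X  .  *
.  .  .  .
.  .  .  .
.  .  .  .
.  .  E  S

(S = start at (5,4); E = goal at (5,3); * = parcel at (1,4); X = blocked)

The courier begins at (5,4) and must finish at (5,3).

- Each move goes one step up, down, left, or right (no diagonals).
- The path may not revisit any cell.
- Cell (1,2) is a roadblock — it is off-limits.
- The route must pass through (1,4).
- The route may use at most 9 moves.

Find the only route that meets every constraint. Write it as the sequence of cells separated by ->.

(5,4) -> (4,4) -> (3,4) -> (2,4) -> (1,4) -> (1,3) -> (2,3) -> (3,3) -> (4,3) -> (5,3)

The budget equals the shortest possible length, so every move has to be on a shortest route through the required cells.
Route from (5,4): up 4 to (1,4), left 1 to (1,3), down 4 to (5,3) — 9 moves in all.
Check: all required cells visited; 9 ≤ 9 moves.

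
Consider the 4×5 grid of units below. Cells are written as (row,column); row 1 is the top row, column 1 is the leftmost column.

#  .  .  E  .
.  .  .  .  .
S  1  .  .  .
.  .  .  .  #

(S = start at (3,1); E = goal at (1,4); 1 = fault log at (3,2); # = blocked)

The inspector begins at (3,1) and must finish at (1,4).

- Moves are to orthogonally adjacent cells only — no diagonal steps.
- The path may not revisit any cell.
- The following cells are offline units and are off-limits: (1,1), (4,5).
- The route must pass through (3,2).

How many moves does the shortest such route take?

5

Any route passes through (3,2) somewhere between (3,1) and (1,4). Summing Manhattan distances along the two legs ((3,1) → (3,2) → (1,4)) gives a lower bound of 1 + 4 = 5 moves.
A route of 5 moves achieves this: (3,1) → (3,2) → (2,2) → (1,2) → (1,3) → (1,4).
Since 5 matches the lower bound, it is optimal.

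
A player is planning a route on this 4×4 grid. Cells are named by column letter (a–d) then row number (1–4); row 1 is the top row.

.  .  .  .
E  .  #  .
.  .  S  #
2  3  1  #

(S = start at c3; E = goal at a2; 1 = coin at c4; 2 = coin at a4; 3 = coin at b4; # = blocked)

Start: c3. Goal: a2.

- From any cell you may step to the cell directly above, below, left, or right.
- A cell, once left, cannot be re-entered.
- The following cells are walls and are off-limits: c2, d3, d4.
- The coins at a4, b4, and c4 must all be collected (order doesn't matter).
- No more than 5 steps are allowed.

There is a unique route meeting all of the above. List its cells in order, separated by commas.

The 5-move cap with required stops at a4, b4, c4 leaves no slack for detours.
Route from c3: down 1 to c4, left 2 to a4, up 2 to a2 — 5 moves in all.
Check: all required cells visited; 5 ≤ 5 moves.

c3, c4, b4, a4, a3, a2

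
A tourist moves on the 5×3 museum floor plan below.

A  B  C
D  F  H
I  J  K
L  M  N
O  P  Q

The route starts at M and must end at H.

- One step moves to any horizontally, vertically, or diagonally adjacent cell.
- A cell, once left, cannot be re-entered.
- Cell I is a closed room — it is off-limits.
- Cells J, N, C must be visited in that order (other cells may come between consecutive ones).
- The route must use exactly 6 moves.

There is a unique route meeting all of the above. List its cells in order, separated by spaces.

M J N K F C H

The waypoints must appear in the order J, N, C, with no cell reused.
Route from M: up 1 to J, down-right 1 to N, up 1 to K, up-left 1 to F, up-right 1 to C, down 1 to H — 6 moves in all.
Check: order respected (J at step 1, N at step 2, C at step 5); 6 moves as required.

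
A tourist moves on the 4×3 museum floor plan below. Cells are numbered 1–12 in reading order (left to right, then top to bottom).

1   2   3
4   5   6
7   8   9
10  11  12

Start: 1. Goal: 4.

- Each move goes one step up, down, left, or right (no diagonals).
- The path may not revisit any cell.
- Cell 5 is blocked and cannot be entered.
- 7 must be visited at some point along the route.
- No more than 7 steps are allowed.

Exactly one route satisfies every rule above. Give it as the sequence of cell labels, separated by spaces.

1 2 3 6 9 8 7 4

Any route must reach 7 and still end at 4 within 7 moves, so the order of the required stops is forced.
Route from 1: 2× right (reaching 3), 2× down (reaching 9), 2× left (reaching 7), up to 4 — 7 moves in all.
Check: all required cells visited; 7 ≤ 7 moves.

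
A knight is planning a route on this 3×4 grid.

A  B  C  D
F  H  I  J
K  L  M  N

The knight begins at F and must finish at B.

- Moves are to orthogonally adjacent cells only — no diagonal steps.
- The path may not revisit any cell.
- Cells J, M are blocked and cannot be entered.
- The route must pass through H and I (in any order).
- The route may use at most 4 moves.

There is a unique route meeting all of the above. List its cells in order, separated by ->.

The 4-move cap with required stops at H, I leaves no slack for detours.
Route from F: 2× right (reaching I), up to C, left to B — 4 moves in all.
Check: all required cells visited; 4 ≤ 4 moves.

F -> H -> I -> C -> B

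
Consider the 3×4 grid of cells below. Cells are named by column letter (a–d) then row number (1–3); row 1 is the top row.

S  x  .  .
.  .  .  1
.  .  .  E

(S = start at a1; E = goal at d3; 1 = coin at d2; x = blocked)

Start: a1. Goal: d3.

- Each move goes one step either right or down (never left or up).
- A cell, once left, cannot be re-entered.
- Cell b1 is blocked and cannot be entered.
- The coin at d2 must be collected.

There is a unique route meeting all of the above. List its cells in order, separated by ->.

a1 -> a2 -> b2 -> c2 -> d2 -> d3

Moves only go right or down, so the column and row indices never decrease.
Route from a1: down to a2, 3× right (reaching d2), down to d3 — 5 moves in all.
Check: all required cells visited.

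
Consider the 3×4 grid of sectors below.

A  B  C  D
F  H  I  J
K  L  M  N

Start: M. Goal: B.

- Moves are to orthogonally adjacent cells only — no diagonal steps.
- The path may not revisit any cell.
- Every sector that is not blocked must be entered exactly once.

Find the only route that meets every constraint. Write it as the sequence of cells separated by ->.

M -> N -> J -> D -> C -> I -> H -> L -> K -> F -> A -> B

Need to visit all 12 open cells exactly once, starting at M and ending at B.
Cell N has only two open neighbours (J and M), so the path must pass straight through it: one of those is the cell it's entered from and the other is where it exits.
Route from M: right to N, 2× up (reaching D), left to C, down to I, left to H, down to L, left to K, 2× up (reaching A), right to B — 11 moves in all.
Check: all 12 open cells covered.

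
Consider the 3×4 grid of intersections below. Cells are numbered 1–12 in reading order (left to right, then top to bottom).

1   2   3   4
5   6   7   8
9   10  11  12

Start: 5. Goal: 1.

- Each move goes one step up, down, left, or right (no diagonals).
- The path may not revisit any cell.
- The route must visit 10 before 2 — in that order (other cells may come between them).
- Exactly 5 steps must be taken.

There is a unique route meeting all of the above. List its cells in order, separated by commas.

The waypoints must appear in the order 10, 2, with no cell reused.
Route from 5: down to 9, right to 10, 2× up (reaching 2), left to 1 — 5 moves in all.
Check: order respected (10 at step 2, 2 at step 4); 5 moves as required.

5, 9, 10, 6, 2, 1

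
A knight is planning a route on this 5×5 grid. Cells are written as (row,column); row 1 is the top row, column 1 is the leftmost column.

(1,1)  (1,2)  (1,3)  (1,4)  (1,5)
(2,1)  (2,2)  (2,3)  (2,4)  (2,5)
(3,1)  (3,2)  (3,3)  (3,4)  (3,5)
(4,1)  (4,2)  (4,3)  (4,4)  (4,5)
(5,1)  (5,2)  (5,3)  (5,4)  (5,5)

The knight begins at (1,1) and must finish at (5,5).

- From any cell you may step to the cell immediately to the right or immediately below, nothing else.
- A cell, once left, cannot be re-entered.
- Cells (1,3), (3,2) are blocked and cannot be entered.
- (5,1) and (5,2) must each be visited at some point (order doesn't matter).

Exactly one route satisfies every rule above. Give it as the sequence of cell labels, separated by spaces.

Moves only go right or down, so the column and row indices never decrease.
Route from (1,1): down 4 to (5,1), right 4 to (5,5) — 8 moves in all.
Check: all required cells visited.

(1,1) (2,1) (3,1) (4,1) (5,1) (5,2) (5,3) (5,4) (5,5)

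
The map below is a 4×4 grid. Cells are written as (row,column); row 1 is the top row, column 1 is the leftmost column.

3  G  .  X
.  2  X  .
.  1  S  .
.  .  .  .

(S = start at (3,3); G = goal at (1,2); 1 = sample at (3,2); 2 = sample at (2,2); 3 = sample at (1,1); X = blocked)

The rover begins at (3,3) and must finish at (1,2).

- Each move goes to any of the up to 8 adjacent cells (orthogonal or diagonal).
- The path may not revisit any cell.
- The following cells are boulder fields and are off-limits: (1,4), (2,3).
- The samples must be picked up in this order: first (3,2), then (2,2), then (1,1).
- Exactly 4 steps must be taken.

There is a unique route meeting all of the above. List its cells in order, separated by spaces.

(3,3) (3,2) (2,2) (1,1) (1,2)

The waypoints must appear in the order (3,2), (2,2), (1,1), with no cell reused.
Route from (3,3): left 1 to (3,2), up 1 to (2,2), up-left 1 to (1,1), right 1 to (1,2) — 4 moves in all.
Check: order respected (1 at step 1, 2 at step 2, 3 at step 3); 4 moves as required.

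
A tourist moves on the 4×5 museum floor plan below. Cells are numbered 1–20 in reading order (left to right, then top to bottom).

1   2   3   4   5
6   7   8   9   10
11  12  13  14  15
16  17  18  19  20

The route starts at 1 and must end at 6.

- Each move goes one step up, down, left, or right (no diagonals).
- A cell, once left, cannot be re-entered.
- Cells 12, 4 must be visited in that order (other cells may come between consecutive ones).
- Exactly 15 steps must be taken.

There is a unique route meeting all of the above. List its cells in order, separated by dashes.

The waypoints must appear in the order 12, 4, with no cell reused.
Route from 1: right to 2, 2× down (reaching 12), right to 13, 2× up (reaching 3), right to 4, 3× down (reaching 19), 3× left (reaching 16), 2× up (reaching 6) — 15 moves in all.
Check: order respected (12 at step 3, 4 at step 7); 15 moves as required.

1 - 2 - 7 - 12 - 13 - 8 - 3 - 4 - 9 - 14 - 19 - 18 - 17 - 16 - 11 - 6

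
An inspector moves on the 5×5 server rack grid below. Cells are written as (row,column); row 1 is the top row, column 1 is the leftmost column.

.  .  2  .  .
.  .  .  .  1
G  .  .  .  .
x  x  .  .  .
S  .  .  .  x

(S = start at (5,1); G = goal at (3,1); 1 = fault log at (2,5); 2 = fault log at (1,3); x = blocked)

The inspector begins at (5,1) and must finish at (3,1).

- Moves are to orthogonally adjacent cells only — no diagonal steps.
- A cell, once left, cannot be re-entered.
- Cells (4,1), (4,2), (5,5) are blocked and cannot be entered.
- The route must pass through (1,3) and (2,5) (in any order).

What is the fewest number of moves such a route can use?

14

Any route passes through (1,3) and (2,5) in some order between (5,1) and (3,1). Summing Manhattan distances along each leg and taking the cheapest ordering ((5,1) → (2,5) → (1,3) → (3,1)) gives a lower bound of 7 + 3 + 4 = 14 moves.
A route of 14 moves achieves this: (5,1) → (5,2) → (5,3) → (4,3) → (3,3) → (2,3) → (2,4) → (2,5) → (1,5) → (1,4) → (1,3) → (1,2) → (2,2) → (3,2) → (3,1).
Since 14 matches the lower bound, it is optimal.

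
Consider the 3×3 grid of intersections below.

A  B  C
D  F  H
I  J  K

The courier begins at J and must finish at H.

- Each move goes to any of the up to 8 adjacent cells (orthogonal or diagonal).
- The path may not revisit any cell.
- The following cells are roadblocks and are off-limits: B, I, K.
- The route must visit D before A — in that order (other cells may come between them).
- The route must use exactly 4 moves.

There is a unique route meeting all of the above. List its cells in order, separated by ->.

J -> D -> A -> F -> H

The waypoints must appear in the order D, A, with no cell reused.
Route from J: up-left to D, up to A, down-right to F, right to H — 4 moves in all.
Check: order respected (D at step 1, A at step 2); 4 moves as required.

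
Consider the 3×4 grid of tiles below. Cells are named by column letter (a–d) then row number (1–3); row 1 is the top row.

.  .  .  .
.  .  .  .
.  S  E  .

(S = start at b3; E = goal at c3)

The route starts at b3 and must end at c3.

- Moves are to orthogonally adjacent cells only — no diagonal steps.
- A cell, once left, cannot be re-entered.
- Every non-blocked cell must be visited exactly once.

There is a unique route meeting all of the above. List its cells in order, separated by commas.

Need to visit all 12 open cells exactly once, starting at b3 and ending at c3.
Cell d1 has only two open neighbours (d2 and c1), so the path must pass straight through it: one of those is the cell it's entered from and the other is where it exits.
Route from b3: left to a3, 2× up (reaching a1), right to b1, down to b2, right to c2, up to c1, right to d1, 2× down (reaching d3), left to c3 — 11 moves in all.
Check: all 12 open cells covered.

b3, a3, a2, a1, b1, b2, c2, c1, d1, d2, d3, c3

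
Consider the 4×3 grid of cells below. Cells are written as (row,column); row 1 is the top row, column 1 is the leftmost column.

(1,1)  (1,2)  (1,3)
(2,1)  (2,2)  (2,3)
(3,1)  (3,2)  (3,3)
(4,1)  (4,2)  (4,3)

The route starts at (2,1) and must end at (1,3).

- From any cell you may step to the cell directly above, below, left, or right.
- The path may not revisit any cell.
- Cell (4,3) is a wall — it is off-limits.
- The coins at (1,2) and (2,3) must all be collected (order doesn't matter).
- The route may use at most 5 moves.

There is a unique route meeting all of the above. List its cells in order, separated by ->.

(2,1) -> (1,1) -> (1,2) -> (2,2) -> (2,3) -> (1,3)

Any route must reach (1,2) and (2,3) and still end at (1,3) within 5 moves, so the order of the required stops is forced.
Route from (2,1): up to (1,1), right to (1,2), down to (2,2), right to (2,3), up to (1,3) — 5 moves in all.
Check: all required cells visited; 5 ≤ 5 moves.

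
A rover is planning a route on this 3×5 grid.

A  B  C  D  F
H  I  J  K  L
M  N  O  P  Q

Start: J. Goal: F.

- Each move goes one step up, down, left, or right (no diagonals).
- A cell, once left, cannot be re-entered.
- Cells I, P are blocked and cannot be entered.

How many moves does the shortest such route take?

3

The Manhattan distance from J to F is |2−1| + |3−5| = 3, so at least 3 moves are needed.
A route of 3 moves achieves this: J → C → D → F.
Since 3 matches the lower bound, it is optimal.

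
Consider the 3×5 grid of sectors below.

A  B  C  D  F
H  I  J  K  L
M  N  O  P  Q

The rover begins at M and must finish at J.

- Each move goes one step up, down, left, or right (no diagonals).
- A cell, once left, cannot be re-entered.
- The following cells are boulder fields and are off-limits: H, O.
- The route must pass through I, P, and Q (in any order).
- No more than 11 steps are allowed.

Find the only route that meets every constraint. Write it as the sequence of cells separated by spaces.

M N I B C D F L Q P K J

Any route must reach I, P, and Q and still end at J within 11 moves, so the order of the required stops is forced.
Route from M: right 1 to N, up 2 to B, right 3 to F, down 2 to Q, left 1 to P, up 1 to K, left 1 to J — 11 moves in all.
Check: all required cells visited; 11 ≤ 11 moves.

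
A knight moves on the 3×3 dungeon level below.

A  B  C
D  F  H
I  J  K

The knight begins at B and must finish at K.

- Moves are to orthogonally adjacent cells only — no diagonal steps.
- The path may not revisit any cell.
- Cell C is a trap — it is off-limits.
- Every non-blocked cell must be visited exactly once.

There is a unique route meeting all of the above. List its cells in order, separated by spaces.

Need to visit all 8 open cells exactly once, starting at B and ending at K.
Route from B: left to A, 2× down (reaching I), right to J, up to F, right to H, down to K — 7 moves in all.
Check: all 8 open cells covered.

B A D I J F H K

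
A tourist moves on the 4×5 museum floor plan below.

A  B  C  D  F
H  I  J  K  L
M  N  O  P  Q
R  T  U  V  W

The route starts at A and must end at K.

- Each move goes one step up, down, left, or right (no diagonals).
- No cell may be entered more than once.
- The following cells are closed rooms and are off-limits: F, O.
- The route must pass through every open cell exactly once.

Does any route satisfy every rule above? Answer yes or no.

no

Colour the cells like a checkerboard: each orthogonal step flips colour, so a Hamiltonian route alternates colours. Here there are 8 cells of one colour and 10 of the other, with start on the same colour as the goal — the counts and endpoints can't be arranged into an alternating sequence of length 18, so no Hamiltonian route exists.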